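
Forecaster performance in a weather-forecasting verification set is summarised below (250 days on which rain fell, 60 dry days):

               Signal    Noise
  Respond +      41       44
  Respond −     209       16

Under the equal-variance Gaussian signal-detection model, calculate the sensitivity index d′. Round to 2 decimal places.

d′ = -1.60

H = 41/250 = 0.1640
FA = 44/60 = 0.7333
z(0.1640) = -0.9782, z(0.7333) = 0.6228
d' = z(H) − z(FA) = -0.9782 − 0.6228 = -1.6010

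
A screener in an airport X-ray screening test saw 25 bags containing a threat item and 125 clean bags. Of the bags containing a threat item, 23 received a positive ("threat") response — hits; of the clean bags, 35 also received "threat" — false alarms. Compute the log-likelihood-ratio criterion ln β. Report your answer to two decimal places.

ln β = -0.82

H = 23/25 = 0.9200
FA = 35/125 = 0.2800
z(0.9200) = 1.405, z(0.2800) = -0.583
ln β = −½·[z(H)² − z(FA)²] = −0.5 × (1.974 − 0.340) = -0.817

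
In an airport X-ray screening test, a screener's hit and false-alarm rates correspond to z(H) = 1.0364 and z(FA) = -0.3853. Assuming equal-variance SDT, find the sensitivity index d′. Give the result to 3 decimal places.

d′ = 1.422

d' = z(H) − z(FA) = 1.0364 − (-0.3853) = 1.4217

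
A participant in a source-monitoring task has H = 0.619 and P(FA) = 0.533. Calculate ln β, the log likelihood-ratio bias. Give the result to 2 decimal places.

z(H) = z(0.619) = 0.303
z(FA) = z(0.533) = 0.083
ln β = −½·[z(H)² − z(FA)²] = −0.5 × (0.092 − 0.007) = -0.0425

ln β = -0.04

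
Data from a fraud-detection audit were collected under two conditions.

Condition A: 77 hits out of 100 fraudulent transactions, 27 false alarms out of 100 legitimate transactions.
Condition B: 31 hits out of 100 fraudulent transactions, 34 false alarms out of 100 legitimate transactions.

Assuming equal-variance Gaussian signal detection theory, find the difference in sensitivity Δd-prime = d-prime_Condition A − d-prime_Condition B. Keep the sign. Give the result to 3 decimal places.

Δd-prime = 1.435

Condition A: z(0.7700) = 0.7388, z(0.2700) = -0.6128, d' = 1.3516
Condition B: z(0.3100) = -0.4959, z(0.3400) = -0.4125, d' = -0.0834
Δd' = d'_Condition A − d'_Condition B = 1.3516 − (-0.0834) = 1.4350
Condition A has the higher sensitivity.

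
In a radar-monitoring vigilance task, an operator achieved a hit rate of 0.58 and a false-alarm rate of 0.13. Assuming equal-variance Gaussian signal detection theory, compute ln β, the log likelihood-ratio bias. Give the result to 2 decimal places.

Φ⁻¹(H) = 0.202
Φ⁻¹(FA) = -1.126
ln β = −½·[z(H)² − z(FA)²] = −0.5 × (0.041 − 1.268) = 0.6135

ln β = 0.61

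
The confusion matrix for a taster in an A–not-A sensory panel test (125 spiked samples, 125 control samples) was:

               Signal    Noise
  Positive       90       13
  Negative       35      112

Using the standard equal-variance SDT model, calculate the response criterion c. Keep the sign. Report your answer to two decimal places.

c = 0.34

H = 90/125 = 0.7200
FA = 13/125 = 0.1040
z(H) = z(0.7200) = 0.5828
z(FA) = z(0.1040) = -1.2591
c = −½·[z(H) + z(FA)] = −0.5 × (0.5828 + (-1.2591)) = 0.33815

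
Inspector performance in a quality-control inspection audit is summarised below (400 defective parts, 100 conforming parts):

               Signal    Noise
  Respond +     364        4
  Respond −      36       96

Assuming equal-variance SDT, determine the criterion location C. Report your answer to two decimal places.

H = 364/400 = 0.9100
FA = 4/100 = 0.0400
z(0.9100) = 1.3408, z(0.0400) = -1.7507
c = −½·[z(H) + z(FA)] = −0.5 × (1.3408 + (-1.7507)) = 0.20495
c > 0: the inspector has a conservative response bias.

C = 0.20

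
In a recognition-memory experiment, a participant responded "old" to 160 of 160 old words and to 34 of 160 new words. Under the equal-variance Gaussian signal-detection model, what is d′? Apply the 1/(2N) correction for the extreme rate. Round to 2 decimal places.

d′ = 3.53

The hit rate is 160/160 = 1, so apply the 1/(2N) correction: H → 1 − 1/(2·160) = 0.99687.
z(H) = z(0.99687) = 2.734
z(FA) = z(0.21250) = -0.798
d' = 2.734 − (-0.798) = 3.532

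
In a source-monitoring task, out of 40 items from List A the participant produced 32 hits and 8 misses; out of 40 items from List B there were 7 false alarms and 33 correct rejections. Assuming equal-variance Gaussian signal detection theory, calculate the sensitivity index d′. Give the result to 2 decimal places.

H = 32/40 = 0.8000
FA = 7/40 = 0.1750
z(H) = z(0.8000) = 0.8416
z(FA) = z(0.1750) = -0.9346
d' = z(H) − z(FA) = 0.8416 − (-0.9346) = 1.7762

d′ = 1.78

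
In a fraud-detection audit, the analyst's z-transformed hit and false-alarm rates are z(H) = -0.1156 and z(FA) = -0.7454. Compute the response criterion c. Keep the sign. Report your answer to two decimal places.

c = 0.43

c = −½·[z(H) + z(FA)] = −½·(-0.1156 + (-0.7454)) = 0.4305
c > 0: the analyst has a conservative response bias.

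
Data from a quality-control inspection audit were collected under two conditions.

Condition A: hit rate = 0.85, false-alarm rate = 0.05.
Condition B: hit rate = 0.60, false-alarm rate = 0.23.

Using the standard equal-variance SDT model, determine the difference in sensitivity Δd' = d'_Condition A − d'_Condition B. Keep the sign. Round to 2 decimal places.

Δd' = 1.69

Condition A: z(0.85) = 1.036, z(0.05) = -1.645, d' = 2.681
Condition B: z(0.60) = 0.253, z(0.23) = -0.739, d' = 0.992
Δd' = d'_Condition A − d'_Condition B = 2.681 − 0.992 = 1.689
Condition A has the higher sensitivity.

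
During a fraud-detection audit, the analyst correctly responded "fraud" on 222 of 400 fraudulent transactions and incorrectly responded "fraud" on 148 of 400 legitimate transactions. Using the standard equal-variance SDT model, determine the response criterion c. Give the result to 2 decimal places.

c = 0.10

H = 222/400 = 0.5550
FA = 148/400 = 0.3700
Φ⁻¹(H) = Φ⁻¹(0.5550) = 0.1383
Φ⁻¹(FA) = Φ⁻¹(0.3700) = -0.3319
c = −½·[z(H) + z(FA)] = −0.5 × (0.1383 + (-0.3319)) = 0.0968
c > 0: the analyst has a conservative response bias.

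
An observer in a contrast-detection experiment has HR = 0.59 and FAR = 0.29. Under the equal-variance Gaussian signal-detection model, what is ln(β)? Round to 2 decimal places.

z(H) = 0.228
z(FA) = -0.553
ln β = −½·[z(H)² − z(FA)²] = −0.5 × (0.052 − 0.306) = 0.127

ln β = 0.13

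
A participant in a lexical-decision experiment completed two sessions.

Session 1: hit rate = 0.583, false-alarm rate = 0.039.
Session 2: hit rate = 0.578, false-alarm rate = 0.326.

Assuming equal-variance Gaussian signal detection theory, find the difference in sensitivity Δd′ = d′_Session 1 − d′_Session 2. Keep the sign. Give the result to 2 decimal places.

Session 1: z(0.583) = 0.210, z(0.039) = -1.762, d' = 1.972
Session 2: z(0.578) = 0.197, z(0.326) = -0.451, d' = 0.648
Δd' = d'_Session 1 − d'_Session 2 = 1.972 − 0.648 = 1.324
Session 1 has the higher sensitivity.

Δd′ = 1.32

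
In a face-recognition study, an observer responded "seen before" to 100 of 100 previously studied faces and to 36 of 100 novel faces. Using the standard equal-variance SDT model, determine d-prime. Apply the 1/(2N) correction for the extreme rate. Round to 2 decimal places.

The hit rate is 100/100 = 1, so apply the 1/(2N) correction: H → 1 − 1/(2·100) = 0.99500.
z(H) = z(0.99500) = 2.576
z(FA) = z(0.36000) = -0.358
d' = 2.576 − (-0.358) = 2.934

d-prime = 2.93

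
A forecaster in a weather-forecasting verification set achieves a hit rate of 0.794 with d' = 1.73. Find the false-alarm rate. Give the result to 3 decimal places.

z(hit rate) = z(0.794) = 0.8204
z(FA) = z(H) − d' = 0.8204 − 1.73 = -0.9096
false-alarm rate = Φ(-0.9096) = 0.1815

false-alarm rate = 0.182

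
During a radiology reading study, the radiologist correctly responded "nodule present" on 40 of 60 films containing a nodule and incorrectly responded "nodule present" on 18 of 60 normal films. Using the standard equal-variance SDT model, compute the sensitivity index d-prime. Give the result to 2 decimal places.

H = 40/60 = 0.6667
FA = 18/60 = 0.3000
z(H) = z(0.6667) = 0.431
z(FA) = z(0.3000) = -0.524
d' = z(H) − z(FA) = 0.431 − (-0.524) = 0.955

d-prime = 0.96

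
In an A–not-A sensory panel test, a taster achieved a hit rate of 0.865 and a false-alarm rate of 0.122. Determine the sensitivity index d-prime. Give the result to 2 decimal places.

d-prime = 2.27

z(H) = z(0.865) = 1.103
z(FA) = z(0.122) = -1.165
d' = z(H) − z(FA) = 1.103 − (-1.165) = 2.268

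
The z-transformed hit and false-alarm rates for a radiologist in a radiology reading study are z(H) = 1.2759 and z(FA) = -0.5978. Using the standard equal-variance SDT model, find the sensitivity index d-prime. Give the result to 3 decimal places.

d-prime = 1.874

d' = z(H) − z(FA) = 1.2759 − (-0.5978) = 1.8737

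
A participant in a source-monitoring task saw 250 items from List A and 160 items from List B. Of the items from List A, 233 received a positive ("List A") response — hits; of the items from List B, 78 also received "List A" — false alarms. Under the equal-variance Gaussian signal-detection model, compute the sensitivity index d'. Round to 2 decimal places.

H = 233/250 = 0.9320
FA = 78/160 = 0.4875
z(0.9320) = 1.4909, z(0.4875) = -0.0313
d' = z(H) − z(FA) = 1.4909 − (-0.0313) = 1.5222

d' = 1.52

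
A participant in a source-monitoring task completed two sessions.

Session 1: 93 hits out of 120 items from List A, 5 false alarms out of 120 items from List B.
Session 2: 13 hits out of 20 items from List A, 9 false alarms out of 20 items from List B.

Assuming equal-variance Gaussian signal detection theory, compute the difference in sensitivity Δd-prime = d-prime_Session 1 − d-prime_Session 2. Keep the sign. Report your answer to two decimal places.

Δd-prime = 1.98

Session 1: z(0.7750) = 0.755, z(0.0417) = -1.731, d' = 2.486
Session 2: z(0.6500) = 0.385, z(0.4500) = -0.126, d' = 0.511
Δd' = d'_Session 1 − d'_Session 2 = 2.486 − 0.511 = 1.975
Session 1 has the higher sensitivity.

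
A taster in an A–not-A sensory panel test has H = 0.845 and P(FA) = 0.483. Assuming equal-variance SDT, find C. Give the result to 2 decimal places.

z(0.845) = 1.0152, z(0.483) = -0.0426
c = −½·[z(H) + z(FA)] = −0.5 × (1.0152 + (-0.0426)) = -0.4863
c < 0: the taster has a liberal response bias.

C = -0.49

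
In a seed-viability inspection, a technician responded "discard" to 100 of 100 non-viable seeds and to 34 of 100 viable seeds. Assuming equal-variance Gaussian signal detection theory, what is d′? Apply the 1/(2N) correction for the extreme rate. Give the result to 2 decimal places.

The hit rate is 100/100 = 1, so apply the 1/(2N) correction: H → 1 − 1/(2·100) = 0.99500.
z(H) = z(0.99500) = 2.576
z(FA) = z(0.34000) = -0.412
d' = 2.576 − (-0.412) = 2.988

d′ = 2.99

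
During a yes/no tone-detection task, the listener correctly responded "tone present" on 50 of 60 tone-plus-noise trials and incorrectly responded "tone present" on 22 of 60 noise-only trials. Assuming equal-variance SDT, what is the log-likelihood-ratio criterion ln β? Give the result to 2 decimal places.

ln β = -0.41

H = 50/60 = 0.8333
FA = 22/60 = 0.3667
Φ⁻¹(H) = 0.967
Φ⁻¹(FA) = -0.341
ln β = −½·[z(H)² − z(FA)²] = −0.5 × (0.935 − 0.116) = -0.4095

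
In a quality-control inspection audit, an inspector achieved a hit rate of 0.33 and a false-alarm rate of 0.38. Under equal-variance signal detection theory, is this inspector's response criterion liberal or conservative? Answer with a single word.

conservative

z(H) = -0.440, z(FA) = -0.305
c = −½·(z(H) + z(FA)) = 0.3725
c > 0 → conservative criterion (biased toward responding “no”).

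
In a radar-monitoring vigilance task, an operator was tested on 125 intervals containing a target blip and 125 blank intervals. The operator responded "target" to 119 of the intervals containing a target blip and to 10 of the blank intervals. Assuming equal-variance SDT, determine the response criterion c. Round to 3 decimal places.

c = -0.130

H = 119/125 = 0.9520
FA = 10/125 = 0.0800
z(H) = 1.6646
z(FA) = -1.4051
c = −½·[z(H) + z(FA)] = −0.5 × (1.6646 + (-1.4051)) = -0.12975
c < 0: the operator has a liberal response bias.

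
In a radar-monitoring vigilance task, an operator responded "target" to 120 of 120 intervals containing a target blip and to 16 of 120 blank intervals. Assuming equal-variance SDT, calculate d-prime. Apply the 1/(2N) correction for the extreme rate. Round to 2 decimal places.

The hit rate is 120/120 = 1, so apply the 1/(2N) correction: H → 1 − 1/(2·120) = 0.99583.
z(H) = z(0.99583) = 2.638
z(FA) = z(0.13333) = -1.111
d' = 2.638 − (-1.111) = 3.749

d-prime = 3.75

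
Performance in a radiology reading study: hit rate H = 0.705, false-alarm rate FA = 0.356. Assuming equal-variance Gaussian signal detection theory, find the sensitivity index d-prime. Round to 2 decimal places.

d-prime = 0.91

z(0.705) = 0.5388, z(0.356) = -0.3692
d' = z(H) − z(FA) = 0.5388 − (-0.3692) = 0.9080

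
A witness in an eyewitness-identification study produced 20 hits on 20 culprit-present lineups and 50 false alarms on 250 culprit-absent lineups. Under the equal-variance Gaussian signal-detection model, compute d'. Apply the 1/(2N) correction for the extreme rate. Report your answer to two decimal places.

The hit rate is 20/20 = 1, so apply the 1/(2N) correction: H → 1 − 1/(2·20) = 0.97500.
z(H) = z(0.97500) = 1.960
z(FA) = z(0.20000) = -0.842
d' = 1.960 − (-0.842) = 2.802

d' = 2.80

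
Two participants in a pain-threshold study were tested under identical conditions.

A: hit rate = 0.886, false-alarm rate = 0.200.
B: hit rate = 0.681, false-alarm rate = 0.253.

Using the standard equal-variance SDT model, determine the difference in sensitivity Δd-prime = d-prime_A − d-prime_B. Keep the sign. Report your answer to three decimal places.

Δd-prime = 0.912

A: z(0.886) = 1.2055, z(0.200) = -0.8416, d' = 2.0471
B: z(0.681) = 0.4705, z(0.253) = -0.6651, d' = 1.1356
Δd' = d'_A − d'_B = 2.0471 − 1.1356 = 0.9115
A has the higher sensitivity.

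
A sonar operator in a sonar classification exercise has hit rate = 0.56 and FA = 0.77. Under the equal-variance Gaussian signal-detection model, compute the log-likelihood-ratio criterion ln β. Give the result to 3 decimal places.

ln β = 0.262

z(H) = z(0.56) = 0.1510
z(FA) = z(0.77) = 0.7388
ln β = −½·[z(H)² − z(FA)²] = −0.5 × (0.0228 − 0.5458) = 0.2615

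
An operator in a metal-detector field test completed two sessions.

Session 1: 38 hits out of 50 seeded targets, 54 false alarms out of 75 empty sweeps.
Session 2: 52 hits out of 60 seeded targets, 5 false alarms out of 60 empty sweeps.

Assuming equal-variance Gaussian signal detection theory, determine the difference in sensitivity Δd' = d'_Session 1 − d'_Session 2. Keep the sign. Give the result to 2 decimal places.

Δd' = -2.37

Session 1: z(0.7600) = 0.706, z(0.7200) = 0.583, d' = 0.123
Session 2: z(0.8667) = 1.111, z(0.0833) = -1.383, d' = 2.494
Δd' = d'_Session 1 − d'_Session 2 = 0.123 − 2.494 = -2.371
Session 2 has the higher sensitivity.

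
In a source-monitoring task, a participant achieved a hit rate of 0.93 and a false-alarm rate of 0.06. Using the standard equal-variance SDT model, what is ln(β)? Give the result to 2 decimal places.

ln β = 0.12

z(0.93) = 1.476, z(0.06) = -1.555
ln β = −½·[z(H)² − z(FA)²] = −0.5 × (2.179 − 2.418) = 0.1195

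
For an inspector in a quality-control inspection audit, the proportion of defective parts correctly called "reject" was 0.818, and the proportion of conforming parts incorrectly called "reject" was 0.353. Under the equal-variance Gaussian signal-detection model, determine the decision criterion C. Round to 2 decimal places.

z(0.818) = 0.908, z(0.353) = -0.377
c = −½·[z(H) + z(FA)] = −0.5 × (0.908 + (-0.377)) = -0.2655

C = -0.27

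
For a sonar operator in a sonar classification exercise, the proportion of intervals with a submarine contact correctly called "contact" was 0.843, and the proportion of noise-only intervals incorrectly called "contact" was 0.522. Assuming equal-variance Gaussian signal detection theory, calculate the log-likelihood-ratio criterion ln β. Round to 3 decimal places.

z(H) = 1.0069
z(FA) = 0.0552
ln β = −½·[z(H)² − z(FA)²] = −0.5 × (1.0138 − 0.0030) = -0.5054

ln β = -0.505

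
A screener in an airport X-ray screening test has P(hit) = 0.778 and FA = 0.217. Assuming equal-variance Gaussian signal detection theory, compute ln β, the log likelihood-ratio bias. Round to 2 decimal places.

z(H) = z(0.778) = 0.765
z(FA) = z(0.217) = -0.782
ln β = −½·[z(H)² − z(FA)²] = −0.5 × (0.585 − 0.612) = 0.0135

ln β = 0.01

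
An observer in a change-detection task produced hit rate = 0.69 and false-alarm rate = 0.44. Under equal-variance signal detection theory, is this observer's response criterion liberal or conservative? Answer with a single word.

liberal

z(H) = 0.496, z(FA) = -0.151
c = −½·(z(H) + z(FA)) = -0.1725
c < 0 → liberal criterion (biased toward responding “yes”).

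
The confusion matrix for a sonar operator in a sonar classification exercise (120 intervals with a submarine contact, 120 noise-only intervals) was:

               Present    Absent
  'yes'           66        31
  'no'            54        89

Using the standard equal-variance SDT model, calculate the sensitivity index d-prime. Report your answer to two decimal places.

d-prime = 0.77

H = 66/120 = 0.5500
FA = 31/120 = 0.2583
z(0.5500) = 0.1257, z(0.2583) = -0.6486
d' = z(H) − z(FA) = 0.1257 − (-0.6486) = 0.7743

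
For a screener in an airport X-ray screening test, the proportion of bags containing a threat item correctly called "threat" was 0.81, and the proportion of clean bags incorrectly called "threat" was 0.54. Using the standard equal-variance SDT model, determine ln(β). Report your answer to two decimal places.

ln β = -0.38

Φ⁻¹(H) = Φ⁻¹(0.81) = 0.878
Φ⁻¹(FA) = Φ⁻¹(0.54) = 0.100
ln β = −½·[z(H)² − z(FA)²] = −0.5 × (0.771 − 0.010) = -0.3805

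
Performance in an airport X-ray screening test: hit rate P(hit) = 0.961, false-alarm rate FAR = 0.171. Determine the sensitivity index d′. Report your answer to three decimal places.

d′ = 2.713

Φ⁻¹(H) = 1.7624
Φ⁻¹(FA) = -0.9502
d' = z(H) − z(FA) = 1.7624 − (-0.9502) = 2.7126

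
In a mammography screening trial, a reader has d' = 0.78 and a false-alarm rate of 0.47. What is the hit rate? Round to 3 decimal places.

z(false-alarm rate) = z(0.47) = -0.0753
z(H) = z(FA) + d' = -0.0753 + 0.78 = 0.7047
hit rate = Φ(0.7047) = 0.7595

hit rate = 0.760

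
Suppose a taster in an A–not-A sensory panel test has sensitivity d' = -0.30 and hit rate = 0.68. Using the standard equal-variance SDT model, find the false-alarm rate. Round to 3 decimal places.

false-alarm rate = 0.779

z(hit rate) = z(0.68) = 0.4677
z(FA) = z(H) − d' = 0.4677 − (-0.30) = 0.7677
false-alarm rate = Φ(0.7677) = 0.7787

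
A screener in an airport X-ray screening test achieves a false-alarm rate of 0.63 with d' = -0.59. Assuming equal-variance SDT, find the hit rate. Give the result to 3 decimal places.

hit rate = 0.398

z(false-alarm rate) = z(0.63) = 0.3319
z(H) = z(FA) + d' = 0.3319 + (-0.59) = -0.2581
hit rate = Φ(-0.2581) = 0.3982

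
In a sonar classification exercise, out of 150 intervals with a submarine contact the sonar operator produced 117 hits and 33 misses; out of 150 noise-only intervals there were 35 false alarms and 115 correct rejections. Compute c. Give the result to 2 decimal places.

c = -0.02

H = 117/150 = 0.7800
FA = 35/150 = 0.2333
z(H) = z(0.7800) = 0.772
z(FA) = z(0.2333) = -0.728
c = −½·[z(H) + z(FA)] = −0.5 × (0.772 + (-0.728)) = -0.022
c < 0: the sonar operator has a liberal response bias.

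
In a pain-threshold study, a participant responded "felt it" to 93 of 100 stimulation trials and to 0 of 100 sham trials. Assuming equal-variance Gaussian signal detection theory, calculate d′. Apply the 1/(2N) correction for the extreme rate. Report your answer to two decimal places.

d′ = 4.05

The false-alarm rate is 0/100 = 0, so apply the 1/(2N) correction: FA → 1/(2·100) = 0.00500.
z(H) = z(0.93000) = 1.476
z(FA) = z(0.00500) = -2.576
d' = 1.476 − (-2.576) = 4.052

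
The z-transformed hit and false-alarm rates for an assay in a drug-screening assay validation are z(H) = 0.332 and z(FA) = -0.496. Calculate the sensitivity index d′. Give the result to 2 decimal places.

d' = z(H) − z(FA) = 0.332 − (-0.496) = 0.828

d′ = 0.83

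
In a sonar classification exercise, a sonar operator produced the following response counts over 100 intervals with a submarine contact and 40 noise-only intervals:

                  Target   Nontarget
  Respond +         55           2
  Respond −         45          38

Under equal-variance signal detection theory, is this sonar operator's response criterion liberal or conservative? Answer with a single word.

z(H) = 0.126, z(FA) = -1.645
c = −½·(z(H) + z(FA)) = 0.7595
c > 0 → conservative criterion (biased toward responding “no”).

conservative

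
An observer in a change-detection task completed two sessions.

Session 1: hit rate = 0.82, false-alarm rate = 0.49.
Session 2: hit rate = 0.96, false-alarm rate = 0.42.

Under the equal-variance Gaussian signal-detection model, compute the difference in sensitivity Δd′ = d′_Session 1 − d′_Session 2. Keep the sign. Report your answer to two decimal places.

Δd′ = -1.01

Session 1: z(0.82) = 0.915, z(0.49) = -0.025, d' = 0.940
Session 2: z(0.96) = 1.751, z(0.42) = -0.202, d' = 1.953
Δd' = d'_Session 1 − d'_Session 2 = 0.940 − 1.953 = -1.013
Session 2 has the higher sensitivity.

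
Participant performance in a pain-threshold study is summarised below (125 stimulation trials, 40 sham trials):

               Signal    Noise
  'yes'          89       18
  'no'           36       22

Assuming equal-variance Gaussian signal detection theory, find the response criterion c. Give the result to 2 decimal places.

H = 89/125 = 0.7120
FA = 18/40 = 0.4500
z(0.7120) = 0.559, z(0.4500) = -0.126
c = −½·[z(H) + z(FA)] = −0.5 × (0.559 + (-0.126)) = -0.2165
c < 0: the participant has a liberal response bias.

c = -0.22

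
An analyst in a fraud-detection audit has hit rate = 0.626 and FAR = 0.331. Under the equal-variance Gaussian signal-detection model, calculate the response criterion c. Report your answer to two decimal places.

z(H) = z(0.626) = 0.3213
z(FA) = z(0.331) = -0.4372
c = −½·[z(H) + z(FA)] = −0.5 × (0.3213 + (-0.4372)) = 0.05795

c = 0.06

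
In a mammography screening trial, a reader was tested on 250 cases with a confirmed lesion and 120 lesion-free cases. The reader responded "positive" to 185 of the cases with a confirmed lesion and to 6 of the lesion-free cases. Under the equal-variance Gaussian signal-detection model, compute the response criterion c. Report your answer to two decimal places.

c = 0.50

H = 185/250 = 0.7400
FA = 6/120 = 0.0500
Φ⁻¹(H) = 0.643
Φ⁻¹(FA) = -1.645
c = −½·[z(H) + z(FA)] = −0.5 × (0.643 + (-1.645)) = 0.501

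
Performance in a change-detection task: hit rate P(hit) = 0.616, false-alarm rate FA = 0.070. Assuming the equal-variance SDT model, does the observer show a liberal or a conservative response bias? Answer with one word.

z(H) = 0.295, z(FA) = -1.476
c = −½·(z(H) + z(FA)) = 0.5905
c > 0 → conservative criterion (biased toward responding “no”).

conservative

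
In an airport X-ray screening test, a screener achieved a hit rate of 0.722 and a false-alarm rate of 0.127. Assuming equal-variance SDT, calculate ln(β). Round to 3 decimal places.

Φ⁻¹(H) = 0.5888
Φ⁻¹(FA) = -1.1407
ln β = −½·[z(H)² − z(FA)²] = −0.5 × (0.3467 − 1.3012) = 0.47725

ln β = 0.477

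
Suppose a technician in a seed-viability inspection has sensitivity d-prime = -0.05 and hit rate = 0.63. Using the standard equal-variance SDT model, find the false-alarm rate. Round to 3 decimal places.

z(hit rate) = z(0.63) = 0.3319
z(FA) = z(H) − d' = 0.3319 − (-0.05) = 0.3819
false-alarm rate = Φ(0.3819) = 0.6487

false-alarm rate = 0.649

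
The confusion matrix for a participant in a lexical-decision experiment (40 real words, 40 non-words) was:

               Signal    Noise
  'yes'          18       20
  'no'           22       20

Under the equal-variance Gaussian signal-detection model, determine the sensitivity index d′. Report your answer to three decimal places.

d′ = -0.126

H = 18/40 = 0.4500
FA = 20/40 = 0.5000
z(0.4500) = -0.1257, z(0.5000) = 0.0000
d' = z(H) − z(FA) = -0.1257 − 0.0000 = -0.1257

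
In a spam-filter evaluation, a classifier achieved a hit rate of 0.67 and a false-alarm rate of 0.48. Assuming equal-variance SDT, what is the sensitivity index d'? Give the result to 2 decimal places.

Φ⁻¹(0.67) = 0.4399, Φ⁻¹(0.48) = -0.0502
d' = z(H) − z(FA) = 0.4399 − (-0.0502) = 0.4901

d' = 0.49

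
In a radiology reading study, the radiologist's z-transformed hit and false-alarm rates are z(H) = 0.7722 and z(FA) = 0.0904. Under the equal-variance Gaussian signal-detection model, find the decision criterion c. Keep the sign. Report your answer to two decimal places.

c = -0.43

c = −½·[z(H) + z(FA)] = −½·(0.7722 + 0.0904) = -0.4313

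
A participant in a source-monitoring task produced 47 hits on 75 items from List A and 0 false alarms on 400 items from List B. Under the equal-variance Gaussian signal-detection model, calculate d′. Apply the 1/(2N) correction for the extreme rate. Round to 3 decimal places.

d′ = 3.346

The false-alarm rate is 0/400 = 0, so apply the 1/(2N) correction: FA → 1/(2·400) = 0.00125.
z(H) = z(0.62667) = 0.3230
z(FA) = z(0.00125) = -3.0233
d' = 0.3230 − (-3.0233) = 3.3463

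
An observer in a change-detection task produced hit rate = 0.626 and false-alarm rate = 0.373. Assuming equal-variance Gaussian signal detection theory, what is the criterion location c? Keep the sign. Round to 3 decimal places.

c = 0.001

Φ⁻¹(H) = Φ⁻¹(0.626) = 0.3213
Φ⁻¹(FA) = Φ⁻¹(0.373) = -0.3239
c = −½·[z(H) + z(FA)] = −0.5 × (0.3213 + (-0.3239)) = 0.0013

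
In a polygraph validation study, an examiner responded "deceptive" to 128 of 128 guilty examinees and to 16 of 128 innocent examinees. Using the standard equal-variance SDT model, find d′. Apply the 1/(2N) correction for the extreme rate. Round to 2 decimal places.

d′ = 3.81

The hit rate is 128/128 = 1, so apply the 1/(2N) correction: H → 1 − 1/(2·128) = 0.99609.
z(H) = z(0.99609) = 2.660
z(FA) = z(0.12500) = -1.150
d' = 2.660 − (-1.150) = 3.810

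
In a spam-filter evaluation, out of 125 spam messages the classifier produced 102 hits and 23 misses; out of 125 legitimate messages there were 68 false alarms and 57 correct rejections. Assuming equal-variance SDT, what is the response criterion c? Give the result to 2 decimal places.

c = -0.51

H = 102/125 = 0.8160
FA = 68/125 = 0.5440
z(0.8160) = 0.9002, z(0.5440) = 0.1105
c = −½·[z(H) + z(FA)] = −0.5 × (0.9002 + 0.1105) = -0.50535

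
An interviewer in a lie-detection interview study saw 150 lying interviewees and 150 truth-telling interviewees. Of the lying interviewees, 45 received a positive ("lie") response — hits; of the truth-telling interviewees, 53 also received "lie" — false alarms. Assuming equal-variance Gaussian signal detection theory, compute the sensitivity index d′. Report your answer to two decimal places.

H = 45/150 = 0.3000
FA = 53/150 = 0.3533
z(0.3000) = -0.524, z(0.3533) = -0.376
d' = z(H) − z(FA) = -0.524 − (-0.376) = -0.148

d′ = -0.15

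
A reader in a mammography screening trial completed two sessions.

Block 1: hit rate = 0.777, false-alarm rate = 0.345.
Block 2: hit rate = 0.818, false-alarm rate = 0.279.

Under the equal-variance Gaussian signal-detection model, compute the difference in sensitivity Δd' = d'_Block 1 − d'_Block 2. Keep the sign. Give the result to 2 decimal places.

Block 1: z(0.777) = 0.762, z(0.345) = -0.399, d' = 1.161
Block 2: z(0.818) = 0.908, z(0.279) = -0.586, d' = 1.494
Δd' = d'_Block 1 − d'_Block 2 = 1.161 − 1.494 = -0.333
Block 2 has the higher sensitivity.

Δd' = -0.33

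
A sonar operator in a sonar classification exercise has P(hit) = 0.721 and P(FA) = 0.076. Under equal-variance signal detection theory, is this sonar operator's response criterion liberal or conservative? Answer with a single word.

conservative

z(H) = 0.586, z(FA) = -1.433
c = −½·(z(H) + z(FA)) = 0.4235
c > 0 → conservative criterion (biased toward responding “no”).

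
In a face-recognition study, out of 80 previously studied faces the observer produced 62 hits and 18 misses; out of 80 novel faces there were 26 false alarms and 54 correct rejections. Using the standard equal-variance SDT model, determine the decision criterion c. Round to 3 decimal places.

H = 62/80 = 0.7750
FA = 26/80 = 0.3250
Φ⁻¹(H) = Φ⁻¹(0.7750) = 0.7554
Φ⁻¹(FA) = Φ⁻¹(0.3250) = -0.4538
c = −½·[z(H) + z(FA)] = −0.5 × (0.7554 + (-0.4538)) = -0.1508
c < 0: the observer has a liberal response bias.

c = -0.151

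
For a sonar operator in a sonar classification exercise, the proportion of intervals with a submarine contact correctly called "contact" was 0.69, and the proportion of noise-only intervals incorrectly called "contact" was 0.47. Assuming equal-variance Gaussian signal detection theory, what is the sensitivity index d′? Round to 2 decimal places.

z(H) = z(0.69) = 0.496
z(FA) = z(0.47) = -0.075
d' = z(H) − z(FA) = 0.496 − (-0.075) = 0.571

d′ = 0.57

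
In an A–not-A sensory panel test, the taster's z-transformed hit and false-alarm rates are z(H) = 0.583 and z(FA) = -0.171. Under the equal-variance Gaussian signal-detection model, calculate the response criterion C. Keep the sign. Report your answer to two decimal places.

c = −½·[z(H) + z(FA)] = −½·(0.583 + (-0.171)) = -0.206
c < 0: the taster has a liberal response bias.

C = -0.21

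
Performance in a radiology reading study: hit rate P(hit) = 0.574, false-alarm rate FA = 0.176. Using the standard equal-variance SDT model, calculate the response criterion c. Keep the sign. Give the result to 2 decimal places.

c = 0.37

z(H) = z(0.574) = 0.187
z(FA) = z(0.176) = -0.931
c = −½·[z(H) + z(FA)] = −0.5 × (0.187 + (-0.931)) = 0.372
c > 0: the radiologist has a conservative response bias.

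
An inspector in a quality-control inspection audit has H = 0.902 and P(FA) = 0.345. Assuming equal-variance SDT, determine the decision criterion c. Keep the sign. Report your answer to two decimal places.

c = -0.45

z(H) = z(0.902) = 1.2930
z(FA) = z(0.345) = -0.3989
c = −½·[z(H) + z(FA)] = −0.5 × (1.2930 + (-0.3989)) = -0.44705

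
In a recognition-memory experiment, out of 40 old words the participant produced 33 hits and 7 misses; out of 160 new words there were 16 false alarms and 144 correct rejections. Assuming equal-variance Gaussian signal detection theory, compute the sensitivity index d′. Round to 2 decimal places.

H = 33/40 = 0.8250
FA = 16/160 = 0.1000
z(H) = z(0.8250) = 0.9346
z(FA) = z(0.1000) = -1.2816
d' = z(H) − z(FA) = 0.9346 − (-1.2816) = 2.2162

d′ = 2.22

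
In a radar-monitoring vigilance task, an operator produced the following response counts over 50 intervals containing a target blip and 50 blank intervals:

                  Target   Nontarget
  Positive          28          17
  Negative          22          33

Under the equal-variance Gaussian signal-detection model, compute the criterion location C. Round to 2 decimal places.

C = 0.13

H = 28/50 = 0.5600
FA = 17/50 = 0.3400
z(H) = 0.151
z(FA) = -0.412
c = −½·[z(H) + z(FA)] = −0.5 × (0.151 + (-0.412)) = 0.1305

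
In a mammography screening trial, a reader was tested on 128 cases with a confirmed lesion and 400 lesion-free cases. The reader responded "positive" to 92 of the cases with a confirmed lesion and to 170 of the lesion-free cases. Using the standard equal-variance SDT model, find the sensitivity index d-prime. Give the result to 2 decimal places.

d-prime = 0.77

H = 92/128 = 0.7188
FA = 170/400 = 0.4250
z(H) = z(0.7188) = 0.579
z(FA) = z(0.4250) = -0.189
d' = z(H) − z(FA) = 0.579 − (-0.189) = 0.768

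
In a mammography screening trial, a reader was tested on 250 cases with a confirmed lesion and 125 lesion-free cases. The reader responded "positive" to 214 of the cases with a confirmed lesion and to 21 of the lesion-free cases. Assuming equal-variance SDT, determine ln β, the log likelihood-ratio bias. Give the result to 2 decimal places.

H = 214/250 = 0.8560
FA = 21/125 = 0.1680
z(H) = z(0.8560) = 1.063
z(FA) = z(0.1680) = -0.962
ln β = −½·[z(H)² − z(FA)²] = −0.5 × (1.130 − 0.925) = -0.1025

ln β = -0.10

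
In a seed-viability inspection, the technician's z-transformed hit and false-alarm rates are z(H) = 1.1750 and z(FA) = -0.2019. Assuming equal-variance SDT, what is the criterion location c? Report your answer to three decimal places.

c = -0.487

c = −½·[z(H) + z(FA)] = −½·(1.1750 + (-0.2019)) = -0.48655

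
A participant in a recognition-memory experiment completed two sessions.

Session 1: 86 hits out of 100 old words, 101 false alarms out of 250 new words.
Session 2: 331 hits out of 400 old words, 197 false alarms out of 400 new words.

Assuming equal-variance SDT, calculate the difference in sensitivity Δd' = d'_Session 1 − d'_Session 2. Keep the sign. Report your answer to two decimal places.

Session 1: z(0.8600) = 1.080, z(0.4040) = -0.243, d' = 1.323
Session 2: z(0.8275) = 0.944, z(0.4925) = -0.019, d' = 0.963
Δd' = d'_Session 1 − d'_Session 2 = 1.323 − 0.963 = 0.360
Session 1 has the higher sensitivity.

Δd' = 0.36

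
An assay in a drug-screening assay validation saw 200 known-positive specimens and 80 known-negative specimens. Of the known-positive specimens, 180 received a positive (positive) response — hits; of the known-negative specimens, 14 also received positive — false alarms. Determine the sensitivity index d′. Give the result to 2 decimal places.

H = 180/200 = 0.9000
FA = 14/80 = 0.1750
z(H) = 1.2816
z(FA) = -0.9346
d' = z(H) − z(FA) = 1.2816 − (-0.9346) = 2.2162

d′ = 2.22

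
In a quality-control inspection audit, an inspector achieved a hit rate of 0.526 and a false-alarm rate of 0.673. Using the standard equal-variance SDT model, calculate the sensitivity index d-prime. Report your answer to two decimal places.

z(0.526) = 0.0652, z(0.673) = 0.4482
d' = z(H) − z(FA) = 0.0652 − 0.4482 = -0.3830

d-prime = -0.38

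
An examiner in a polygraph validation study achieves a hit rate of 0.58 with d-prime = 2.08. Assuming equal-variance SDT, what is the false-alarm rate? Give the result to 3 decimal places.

false-alarm rate = 0.030

z(hit rate) = z(0.58) = 0.2019
z(FA) = z(H) − d' = 0.2019 − 2.08 = -1.8781
false-alarm rate = Φ(-1.8781) = 0.0302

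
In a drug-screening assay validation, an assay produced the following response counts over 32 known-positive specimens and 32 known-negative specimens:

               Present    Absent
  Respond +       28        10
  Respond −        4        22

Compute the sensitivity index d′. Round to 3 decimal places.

H = 28/32 = 0.8750
FA = 10/32 = 0.3125
z(H) = z(0.8750) = 1.1503
z(FA) = z(0.3125) = -0.4888
d' = z(H) − z(FA) = 1.1503 − (-0.4888) = 1.6391

d′ = 1.639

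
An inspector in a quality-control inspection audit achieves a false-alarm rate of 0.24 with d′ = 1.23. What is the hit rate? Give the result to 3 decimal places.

hit rate = 0.700

z(false-alarm rate) = z(0.24) = -0.7063
z(H) = z(FA) + d' = -0.7063 + 1.23 = 0.5237
hit rate = Φ(0.5237) = 0.6998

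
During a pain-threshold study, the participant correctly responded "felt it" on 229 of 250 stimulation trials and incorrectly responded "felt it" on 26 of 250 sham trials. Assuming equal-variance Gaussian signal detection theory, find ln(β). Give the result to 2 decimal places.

ln β = -0.16

H = 229/250 = 0.9160
FA = 26/250 = 0.1040
z(H) = 1.379
z(FA) = -1.259
ln β = −½·[z(H)² − z(FA)²] = −0.5 × (1.902 − 1.585) = -0.1585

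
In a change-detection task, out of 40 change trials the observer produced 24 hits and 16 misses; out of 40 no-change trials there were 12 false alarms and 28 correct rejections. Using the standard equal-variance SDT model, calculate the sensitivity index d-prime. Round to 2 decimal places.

d-prime = 0.78

H = 24/40 = 0.6000
FA = 12/40 = 0.3000
z(H) = z(0.6000) = 0.2533
z(FA) = z(0.3000) = -0.5244
d' = z(H) − z(FA) = 0.2533 − (-0.5244) = 0.7777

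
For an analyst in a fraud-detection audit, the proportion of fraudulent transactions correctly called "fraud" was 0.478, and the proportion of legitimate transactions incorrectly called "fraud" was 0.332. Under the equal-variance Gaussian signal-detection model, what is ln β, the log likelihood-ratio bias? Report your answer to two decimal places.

ln β = 0.09

z(H) = z(0.478) = -0.055
z(FA) = z(0.332) = -0.434
ln β = −½·[z(H)² − z(FA)²] = −0.5 × (0.003 − 0.188) = 0.0925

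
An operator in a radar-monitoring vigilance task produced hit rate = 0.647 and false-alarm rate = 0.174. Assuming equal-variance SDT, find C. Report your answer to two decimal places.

Φ⁻¹(H) = 0.377
Φ⁻¹(FA) = -0.938
c = −½·[z(H) + z(FA)] = −0.5 × (0.377 + (-0.938)) = 0.2805

C = 0.28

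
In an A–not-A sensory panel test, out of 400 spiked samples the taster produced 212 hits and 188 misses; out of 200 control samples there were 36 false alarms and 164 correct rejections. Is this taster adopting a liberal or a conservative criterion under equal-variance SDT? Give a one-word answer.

conservative

z(H) = 0.075, z(FA) = -0.915
c = −½·(z(H) + z(FA)) = 0.420
c > 0 → conservative criterion (biased toward responding “no”).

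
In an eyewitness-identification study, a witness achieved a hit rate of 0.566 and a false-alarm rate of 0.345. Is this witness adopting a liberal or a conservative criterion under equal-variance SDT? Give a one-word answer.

z(H) = 0.166, z(FA) = -0.399
c = −½·(z(H) + z(FA)) = 0.1165
c > 0 → conservative criterion (biased toward responding “no”).

conservative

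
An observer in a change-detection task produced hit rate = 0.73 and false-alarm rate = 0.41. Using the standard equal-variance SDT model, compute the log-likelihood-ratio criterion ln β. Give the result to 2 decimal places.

z(H) = z(0.73) = 0.613
z(FA) = z(0.41) = -0.228
ln β = −½·[z(H)² − z(FA)²] = −0.5 × (0.376 − 0.052) = -0.162

ln β = -0.16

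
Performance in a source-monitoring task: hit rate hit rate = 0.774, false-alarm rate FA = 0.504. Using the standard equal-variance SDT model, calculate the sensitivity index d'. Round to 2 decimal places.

z(H) = 0.7521
z(FA) = 0.0100
d' = z(H) − z(FA) = 0.7521 − 0.0100 = 0.7421

d' = 0.74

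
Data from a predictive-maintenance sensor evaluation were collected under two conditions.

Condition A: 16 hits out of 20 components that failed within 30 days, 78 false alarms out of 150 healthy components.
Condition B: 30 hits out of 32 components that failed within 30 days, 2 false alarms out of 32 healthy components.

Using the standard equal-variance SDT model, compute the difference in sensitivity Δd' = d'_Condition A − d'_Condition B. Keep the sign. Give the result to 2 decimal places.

Condition A: z(0.8000) = 0.842, z(0.5200) = 0.050, d' = 0.792
Condition B: z(0.9375) = 1.534, z(0.0625) = -1.534, d' = 3.068
Δd' = d'_Condition A − d'_Condition B = 0.792 − 3.068 = -2.276
Condition B has the higher sensitivity.

Δd' = -2.28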